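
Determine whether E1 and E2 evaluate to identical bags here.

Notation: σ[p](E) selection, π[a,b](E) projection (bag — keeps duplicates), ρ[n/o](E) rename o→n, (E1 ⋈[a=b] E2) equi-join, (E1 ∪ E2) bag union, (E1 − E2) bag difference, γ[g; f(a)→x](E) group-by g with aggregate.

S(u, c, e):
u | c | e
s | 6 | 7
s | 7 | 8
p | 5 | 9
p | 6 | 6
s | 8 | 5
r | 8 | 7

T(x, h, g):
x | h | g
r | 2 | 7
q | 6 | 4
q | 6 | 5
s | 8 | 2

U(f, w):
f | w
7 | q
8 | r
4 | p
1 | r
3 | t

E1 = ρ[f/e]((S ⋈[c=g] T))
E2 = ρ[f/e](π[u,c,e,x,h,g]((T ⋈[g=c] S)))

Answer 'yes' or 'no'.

E1 stepwise |·|:
  S → 6
  T → 4
  (S ⋈[c=g] T) → 2
  ρ[f/e]((S ⋈[c=g] T)) → 2
E2 stepwise |·|:
  T → 4
  S → 6
  (T ⋈[g=c] S) → 2
  π[u,c,e,x,h,g]((T ⋈[g=c] S)) → 2
  ρ[f/e](π[u,c,e,x,h,g]((T ⋈[g=c] S))) → 2

E1 and E2 produce the same multiset:
u | c | f | x | h | g
p | 5 | 9 | q | 6 | 5
s | 7 | 8 | r | 2 | 7

yes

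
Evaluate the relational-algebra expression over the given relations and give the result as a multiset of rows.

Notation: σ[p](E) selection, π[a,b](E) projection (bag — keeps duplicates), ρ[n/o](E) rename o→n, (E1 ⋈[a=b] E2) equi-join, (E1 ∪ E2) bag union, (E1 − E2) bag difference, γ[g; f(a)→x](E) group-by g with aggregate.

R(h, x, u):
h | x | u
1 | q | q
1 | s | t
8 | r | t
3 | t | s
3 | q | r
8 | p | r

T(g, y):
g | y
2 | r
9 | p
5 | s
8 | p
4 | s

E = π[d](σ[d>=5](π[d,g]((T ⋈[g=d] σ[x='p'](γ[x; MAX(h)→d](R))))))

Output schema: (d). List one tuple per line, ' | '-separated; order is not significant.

Subexpression sizes:
  T → 5
  R → 6
  γ[x; MAX(h)→d](R) → 5
  σ[x='p'](γ[x; MAX(h)→d](R)) → 1
  (T ⋈[g=d] σ[x='p'](γ[x; MAX(h)→d](R))) → 1
  π[d,g]((T ⋈[g=d] σ[x='p'](γ[x; MAX(h)→d](R)))) → 1
  σ[d>=5](π[d,g]((T ⋈[g=d] σ[x='p'](γ[x; MAX(h)→d](R))))) → 1
  π[d](σ[d>=5](π[d,g]((T ⋈[g=d] σ[x='p'](γ[x; MAX(h)→d](R)))))) → 1

== RESULT ==
d
8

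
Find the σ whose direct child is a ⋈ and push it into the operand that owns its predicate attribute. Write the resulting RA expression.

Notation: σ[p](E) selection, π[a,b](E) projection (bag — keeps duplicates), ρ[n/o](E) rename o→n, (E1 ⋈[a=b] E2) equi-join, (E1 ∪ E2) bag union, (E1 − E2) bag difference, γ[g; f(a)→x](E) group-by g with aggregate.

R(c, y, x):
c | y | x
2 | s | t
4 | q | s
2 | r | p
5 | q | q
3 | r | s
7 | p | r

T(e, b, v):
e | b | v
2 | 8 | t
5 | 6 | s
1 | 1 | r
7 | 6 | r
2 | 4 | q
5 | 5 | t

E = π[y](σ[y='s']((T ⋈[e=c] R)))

σ filters on y, owned by the right side.
E' = π[y]((T ⋈[e=c] σ[y='s'](R)))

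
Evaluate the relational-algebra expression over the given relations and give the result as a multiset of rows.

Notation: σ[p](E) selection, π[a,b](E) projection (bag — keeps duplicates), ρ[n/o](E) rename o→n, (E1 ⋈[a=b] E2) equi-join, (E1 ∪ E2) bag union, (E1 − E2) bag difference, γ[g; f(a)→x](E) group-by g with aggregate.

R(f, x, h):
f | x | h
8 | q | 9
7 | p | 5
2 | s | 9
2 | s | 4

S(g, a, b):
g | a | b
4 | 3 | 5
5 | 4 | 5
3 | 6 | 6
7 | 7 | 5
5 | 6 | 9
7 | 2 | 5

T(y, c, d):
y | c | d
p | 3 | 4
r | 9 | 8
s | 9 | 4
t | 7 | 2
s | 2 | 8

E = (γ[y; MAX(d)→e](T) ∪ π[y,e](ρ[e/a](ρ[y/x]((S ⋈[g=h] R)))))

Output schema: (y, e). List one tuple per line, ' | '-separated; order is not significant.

Stepwise |·|:
  T → 5
  γ[y; MAX(d)→e](T) → 4
  S → 6
  R → 4
  (S ⋈[g=h] R) → 3
  ρ[y/x]((S ⋈[g=h] R)) → 3
  ρ[e/a](ρ[y/x]((S ⋈[g=h] R))) → 3
  π[y,e](ρ[e/a](ρ[y/x]((S ⋈[g=h] R)))) → 3
  (γ[y; MAX(d)→e](T) ∪ π[y,e](ρ[e/a](ρ[y/x]((S ⋈[g=h] R))))) → 7

== RESULT ==
y | e
p | 4
p | 4
p | 6
r | 8
s | 3
s | 8
t | 2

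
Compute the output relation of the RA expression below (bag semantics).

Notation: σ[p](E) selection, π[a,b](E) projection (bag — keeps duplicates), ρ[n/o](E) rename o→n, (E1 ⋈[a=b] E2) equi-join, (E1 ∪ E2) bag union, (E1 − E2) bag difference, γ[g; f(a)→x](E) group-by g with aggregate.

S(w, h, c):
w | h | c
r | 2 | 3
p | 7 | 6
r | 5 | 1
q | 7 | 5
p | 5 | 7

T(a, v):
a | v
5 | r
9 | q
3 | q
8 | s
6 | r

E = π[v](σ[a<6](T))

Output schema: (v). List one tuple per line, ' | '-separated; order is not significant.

Subexpression sizes:
  T → 5
  σ[a<6](T) → 2
  π[v](σ[a<6](T)) → 2

== RESULT ==
v
q
r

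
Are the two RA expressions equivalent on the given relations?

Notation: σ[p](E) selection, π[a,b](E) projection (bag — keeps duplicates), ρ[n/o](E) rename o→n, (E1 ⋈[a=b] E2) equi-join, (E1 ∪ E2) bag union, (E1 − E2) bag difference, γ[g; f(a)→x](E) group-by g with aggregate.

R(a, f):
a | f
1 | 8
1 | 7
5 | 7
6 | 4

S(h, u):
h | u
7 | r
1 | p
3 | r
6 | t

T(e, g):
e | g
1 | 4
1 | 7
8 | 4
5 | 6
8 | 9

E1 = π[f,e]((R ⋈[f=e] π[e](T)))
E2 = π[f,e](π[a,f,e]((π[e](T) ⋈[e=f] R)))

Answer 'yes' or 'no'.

E1 subexpression sizes:
  R → 4
  T → 5
  π[e](T) → 5
  (R ⋈[f=e] π[e](T)) → 2
  π[f,e]((R ⋈[f=e] π[e](T))) → 2
E2 subexpression sizes:
  T → 5
  π[e](T) → 5
  R → 4
  (π[e](T) ⋈[e=f] R) → 2
  π[a,f,e]((π[e](T) ⋈[e=f] R)) → 2
  π[f,e](π[a,f,e]((π[e](T) ⋈[e=f] R))) → 2

E1 and E2 produce the same multiset:
f | e
8 | 8
8 | 8

yes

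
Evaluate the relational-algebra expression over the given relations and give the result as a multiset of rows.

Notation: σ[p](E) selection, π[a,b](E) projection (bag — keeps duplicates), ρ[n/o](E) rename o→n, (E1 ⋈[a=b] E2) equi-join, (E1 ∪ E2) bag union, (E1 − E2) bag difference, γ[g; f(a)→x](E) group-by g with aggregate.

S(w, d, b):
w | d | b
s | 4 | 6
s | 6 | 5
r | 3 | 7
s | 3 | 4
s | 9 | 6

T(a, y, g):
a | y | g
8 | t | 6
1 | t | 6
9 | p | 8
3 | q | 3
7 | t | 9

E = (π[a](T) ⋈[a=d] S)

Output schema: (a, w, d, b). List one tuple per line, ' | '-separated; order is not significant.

Per-node cardinality:
  T → 5
  π[a](T) → 5
  S → 5
  (π[a](T) ⋈[a=d] S) → 3

== RESULT ==
a | w | d | b
3 | r | 3 | 7
3 | s | 3 | 4
9 | s | 9 | 6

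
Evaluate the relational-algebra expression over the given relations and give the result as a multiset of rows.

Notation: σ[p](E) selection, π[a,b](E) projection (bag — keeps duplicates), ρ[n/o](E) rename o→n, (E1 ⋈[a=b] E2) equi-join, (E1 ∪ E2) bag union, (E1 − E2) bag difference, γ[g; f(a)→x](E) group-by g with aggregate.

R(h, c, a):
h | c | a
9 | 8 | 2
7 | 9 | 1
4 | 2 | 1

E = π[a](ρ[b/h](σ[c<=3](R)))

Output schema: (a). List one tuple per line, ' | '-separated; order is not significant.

Per-node cardinality:
  R → 3
  σ[c<=3](R) → 1
  ρ[b/h](σ[c<=3](R)) → 1
  π[a](ρ[b/h](σ[c<=3](R))) → 1

== RESULT ==
a
1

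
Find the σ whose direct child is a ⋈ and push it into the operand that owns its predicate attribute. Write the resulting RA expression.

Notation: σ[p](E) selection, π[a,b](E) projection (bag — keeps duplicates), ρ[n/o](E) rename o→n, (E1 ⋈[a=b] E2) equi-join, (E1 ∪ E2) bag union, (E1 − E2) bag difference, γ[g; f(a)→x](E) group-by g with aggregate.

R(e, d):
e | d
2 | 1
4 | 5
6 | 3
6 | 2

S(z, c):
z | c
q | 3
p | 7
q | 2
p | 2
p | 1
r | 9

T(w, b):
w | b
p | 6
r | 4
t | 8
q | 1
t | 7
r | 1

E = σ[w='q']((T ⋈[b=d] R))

σ filters on w, owned by the left side.
E' = (σ[w='q'](T) ⋈[b=d] R)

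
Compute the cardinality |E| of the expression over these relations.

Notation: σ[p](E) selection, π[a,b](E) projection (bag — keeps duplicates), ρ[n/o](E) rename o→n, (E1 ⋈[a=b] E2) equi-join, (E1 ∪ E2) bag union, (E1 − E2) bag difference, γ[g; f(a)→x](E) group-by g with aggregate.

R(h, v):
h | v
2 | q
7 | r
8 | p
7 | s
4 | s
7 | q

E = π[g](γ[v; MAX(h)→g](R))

Per-node cardinality:
  R → 6
  γ[v; MAX(h)→g](R) → 4
  π[g](γ[v; MAX(h)→g](R)) → 4

|E| = 4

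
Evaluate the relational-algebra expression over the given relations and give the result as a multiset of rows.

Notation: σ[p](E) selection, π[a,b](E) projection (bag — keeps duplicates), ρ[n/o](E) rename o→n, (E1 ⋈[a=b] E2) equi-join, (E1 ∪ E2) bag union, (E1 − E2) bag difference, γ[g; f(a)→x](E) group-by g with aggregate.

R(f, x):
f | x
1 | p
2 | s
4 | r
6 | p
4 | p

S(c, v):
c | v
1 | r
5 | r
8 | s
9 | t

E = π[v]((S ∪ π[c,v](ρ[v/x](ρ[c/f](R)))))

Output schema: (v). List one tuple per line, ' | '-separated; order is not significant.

Subexpression sizes:
  S → 4
  R → 5
  ρ[c/f](R) → 5
  ρ[v/x](ρ[c/f](R)) → 5
  π[c,v](ρ[v/x](ρ[c/f](R))) → 5
  (S ∪ π[c,v](ρ[v/x](ρ[c/f](R)))) → 9
  π[v]((S ∪ π[c,v](ρ[v/x](ρ[c/f](R))))) → 9

== RESULT ==
v
p
p
p
r
r
r
s
s
t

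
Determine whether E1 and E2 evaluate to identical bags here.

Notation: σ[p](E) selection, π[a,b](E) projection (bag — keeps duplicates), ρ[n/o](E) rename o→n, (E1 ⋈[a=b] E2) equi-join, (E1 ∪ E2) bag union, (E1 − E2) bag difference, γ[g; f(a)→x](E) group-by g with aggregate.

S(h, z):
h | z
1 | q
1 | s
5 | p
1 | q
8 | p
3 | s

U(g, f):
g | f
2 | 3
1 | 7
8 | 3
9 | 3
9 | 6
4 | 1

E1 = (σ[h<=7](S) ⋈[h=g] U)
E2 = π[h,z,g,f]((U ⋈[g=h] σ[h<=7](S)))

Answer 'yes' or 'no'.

E1 stepwise |·|:
  S → 6
  σ[h<=7](S) → 5
  U → 6
  (σ[h<=7](S) ⋈[h=g] U) → 3
E2 stepwise |·|:
  U → 6
  S → 6
  σ[h<=7](S) → 5
  (U ⋈[g=h] σ[h<=7](S)) → 3
  π[h,z,g,f]((U ⋈[g=h] σ[h<=7](S))) → 3

E1 and E2 produce the same multiset:
h | z | g | f
1 | q | 1 | 7
1 | q | 1 | 7
1 | s | 1 | 7

yes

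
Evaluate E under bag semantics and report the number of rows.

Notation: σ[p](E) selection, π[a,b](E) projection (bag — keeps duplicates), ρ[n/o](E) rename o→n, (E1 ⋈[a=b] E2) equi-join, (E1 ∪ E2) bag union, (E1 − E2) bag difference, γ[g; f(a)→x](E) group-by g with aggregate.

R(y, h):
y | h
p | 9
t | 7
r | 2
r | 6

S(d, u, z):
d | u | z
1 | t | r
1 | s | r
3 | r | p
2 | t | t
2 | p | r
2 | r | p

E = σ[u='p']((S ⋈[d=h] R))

Row counts bottom-up:
  S → 6
  R → 4
  (S ⋈[d=h] R) → 3
  σ[u='p']((S ⋈[d=h] R)) → 1

|E| = 1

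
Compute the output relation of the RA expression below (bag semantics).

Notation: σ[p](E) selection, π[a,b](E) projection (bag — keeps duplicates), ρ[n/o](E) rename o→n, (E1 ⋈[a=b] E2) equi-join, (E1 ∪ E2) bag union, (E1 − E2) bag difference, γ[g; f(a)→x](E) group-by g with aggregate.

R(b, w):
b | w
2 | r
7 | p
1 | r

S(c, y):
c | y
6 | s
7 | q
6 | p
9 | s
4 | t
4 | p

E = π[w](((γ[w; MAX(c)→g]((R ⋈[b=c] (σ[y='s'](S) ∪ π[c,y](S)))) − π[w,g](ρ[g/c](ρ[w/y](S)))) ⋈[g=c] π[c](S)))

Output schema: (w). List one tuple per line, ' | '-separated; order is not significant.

Per-node cardinality:
  R → 3
  S → 6
  σ[y='s'](S) → 2
  S → 6
  π[c,y](S) → 6
  (σ[y='s'](S) ∪ π[c,y](S)) → 8
  (R ⋈[b=c] (σ[y='s'](S) ∪ π[c,y](S))) → 1
  γ[w; MAX(c)→g]((R ⋈[b=c] (σ[y='s'](S) ∪ π[c,y](S)))) → 1
  S → 6
  ρ[w/y](S) → 6
  ρ[g/c](ρ[w/y](S)) → 6
  π[w,g](ρ[g/c](ρ[w/y](S))) → 6
  (γ[w; MAX(c)→g]((R ⋈[b=c] (σ[y='s'](S) ∪ π[c,y](S)))) − π[w,g](ρ[g/c](ρ[w/y](S)))) → 1
  S → 6
  π[c](S) → 6
  ((γ[w; MAX(c)→g]((R ⋈[b=c] (σ[y='s'](S) ∪ π[c,y](S)))) − π[w,g](ρ[g/c](ρ[w/y](S)))) ⋈[g=c] π[c](S)) → 1
  π[w](((γ[w; MAX(c)→g]((R ⋈[b=c] (σ[y='s'](S) ∪ π[c,y](S)))) − π[w,g](ρ[g/c](ρ[w/y](S)))) ⋈[g=c] π[c](S))) → 1

== RESULT ==
w
p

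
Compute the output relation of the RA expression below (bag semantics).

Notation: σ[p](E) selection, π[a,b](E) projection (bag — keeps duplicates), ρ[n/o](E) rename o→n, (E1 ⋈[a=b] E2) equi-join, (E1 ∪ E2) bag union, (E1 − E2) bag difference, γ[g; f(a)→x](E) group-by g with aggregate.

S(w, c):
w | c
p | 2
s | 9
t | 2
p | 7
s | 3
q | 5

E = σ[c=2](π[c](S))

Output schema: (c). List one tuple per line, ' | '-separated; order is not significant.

Row counts bottom-up:
  S → 6
  π[c](S) → 6
  σ[c=2](π[c](S)) → 2

== RESULT ==
c
2
2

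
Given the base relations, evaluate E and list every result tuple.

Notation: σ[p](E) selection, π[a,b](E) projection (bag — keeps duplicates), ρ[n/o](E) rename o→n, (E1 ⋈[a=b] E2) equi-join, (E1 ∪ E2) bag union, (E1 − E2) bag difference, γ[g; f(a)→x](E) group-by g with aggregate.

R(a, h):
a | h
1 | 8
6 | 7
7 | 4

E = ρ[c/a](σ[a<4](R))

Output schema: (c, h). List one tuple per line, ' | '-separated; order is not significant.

Row counts bottom-up:
  R → 3
  σ[a<4](R) → 1
  ρ[c/a](σ[a<4](R)) → 1

== RESULT ==
c | h
1 | 8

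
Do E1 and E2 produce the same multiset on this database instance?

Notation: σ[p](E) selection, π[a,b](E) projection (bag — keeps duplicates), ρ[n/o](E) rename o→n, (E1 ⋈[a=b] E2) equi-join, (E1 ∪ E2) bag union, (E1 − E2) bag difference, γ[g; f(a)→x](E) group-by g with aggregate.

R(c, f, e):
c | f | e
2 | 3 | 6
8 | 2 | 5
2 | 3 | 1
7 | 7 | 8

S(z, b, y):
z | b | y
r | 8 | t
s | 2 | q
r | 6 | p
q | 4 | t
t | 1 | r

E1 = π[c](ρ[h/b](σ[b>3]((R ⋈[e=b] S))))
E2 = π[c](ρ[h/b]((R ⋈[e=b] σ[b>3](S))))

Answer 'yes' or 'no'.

E1 subexpression sizes:
  R → 4
  S → 5
  (R ⋈[e=b] S) → 3
  σ[b>3]((R ⋈[e=b] S)) → 2
  ρ[h/b](σ[b>3]((R ⋈[e=b] S))) → 2
  π[c](ρ[h/b](σ[b>3]((R ⋈[e=b] S)))) → 2
E2 subexpression sizes:
  R → 4
  S → 5
  σ[b>3](S) → 3
  (R ⋈[e=b] σ[b>3](S)) → 2
  ρ[h/b]((R ⋈[e=b] σ[b>3](S))) → 2
  π[c](ρ[h/b]((R ⋈[e=b] σ[b>3](S)))) → 2

E1 and E2 produce the same multiset:
c
2
7

yes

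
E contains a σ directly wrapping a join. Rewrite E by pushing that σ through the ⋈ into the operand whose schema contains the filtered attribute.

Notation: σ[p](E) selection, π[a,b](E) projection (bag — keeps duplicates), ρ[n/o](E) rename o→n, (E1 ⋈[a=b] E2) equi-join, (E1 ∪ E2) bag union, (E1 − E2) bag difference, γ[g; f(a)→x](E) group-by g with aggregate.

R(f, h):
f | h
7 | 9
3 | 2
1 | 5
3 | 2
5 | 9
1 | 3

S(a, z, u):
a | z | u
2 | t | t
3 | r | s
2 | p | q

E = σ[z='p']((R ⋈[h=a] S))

σ filters on z, owned by the right side.
E' = (R ⋈[h=a] σ[z='p'](S))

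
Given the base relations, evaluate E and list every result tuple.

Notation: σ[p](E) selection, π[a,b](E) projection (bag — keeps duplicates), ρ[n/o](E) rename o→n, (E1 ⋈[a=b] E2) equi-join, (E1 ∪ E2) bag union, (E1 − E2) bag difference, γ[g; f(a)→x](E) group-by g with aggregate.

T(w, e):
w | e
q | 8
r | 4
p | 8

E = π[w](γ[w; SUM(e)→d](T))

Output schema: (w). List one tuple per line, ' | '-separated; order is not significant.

Row counts bottom-up:
  T → 3
  γ[w; SUM(e)→d](T) → 3
  π[w](γ[w; SUM(e)→d](T)) → 3

== RESULT ==
w
p
q
r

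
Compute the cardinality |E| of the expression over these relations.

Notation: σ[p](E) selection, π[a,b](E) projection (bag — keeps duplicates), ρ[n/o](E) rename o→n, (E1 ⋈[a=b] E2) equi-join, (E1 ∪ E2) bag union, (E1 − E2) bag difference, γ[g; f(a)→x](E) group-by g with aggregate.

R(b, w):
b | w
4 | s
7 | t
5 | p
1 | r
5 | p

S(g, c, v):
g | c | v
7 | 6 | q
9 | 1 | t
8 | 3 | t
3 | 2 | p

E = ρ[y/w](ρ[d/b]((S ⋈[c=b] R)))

Per-node cardinality:
  S → 4
  R → 5
  (S ⋈[c=b] R) → 1
  ρ[d/b]((S ⋈[c=b] R)) → 1
  ρ[y/w](ρ[d/b]((S ⋈[c=b] R))) → 1

|E| = 1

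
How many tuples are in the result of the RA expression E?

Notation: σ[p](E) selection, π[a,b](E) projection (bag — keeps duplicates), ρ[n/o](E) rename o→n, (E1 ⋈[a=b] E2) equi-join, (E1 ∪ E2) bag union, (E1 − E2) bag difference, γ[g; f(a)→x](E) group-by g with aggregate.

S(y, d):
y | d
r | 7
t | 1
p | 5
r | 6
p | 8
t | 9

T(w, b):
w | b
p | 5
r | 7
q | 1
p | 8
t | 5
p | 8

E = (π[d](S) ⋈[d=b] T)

Stepwise |·|:
  S → 6
  π[d](S) → 6
  T → 6
  (π[d](S) ⋈[d=b] T) → 6

|E| = 6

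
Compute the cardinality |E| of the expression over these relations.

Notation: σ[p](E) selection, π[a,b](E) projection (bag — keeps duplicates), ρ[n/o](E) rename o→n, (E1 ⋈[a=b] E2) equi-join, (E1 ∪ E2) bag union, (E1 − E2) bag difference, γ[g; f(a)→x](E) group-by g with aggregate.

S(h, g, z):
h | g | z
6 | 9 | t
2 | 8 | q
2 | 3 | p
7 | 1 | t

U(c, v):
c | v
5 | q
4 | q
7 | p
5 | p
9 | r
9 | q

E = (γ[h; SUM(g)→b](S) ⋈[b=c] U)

Subexpression sizes:
  S → 4
  γ[h; SUM(g)→b](S) → 3
  U → 6
  (γ[h; SUM(g)→b](S) ⋈[b=c] U) → 2

|E| = 2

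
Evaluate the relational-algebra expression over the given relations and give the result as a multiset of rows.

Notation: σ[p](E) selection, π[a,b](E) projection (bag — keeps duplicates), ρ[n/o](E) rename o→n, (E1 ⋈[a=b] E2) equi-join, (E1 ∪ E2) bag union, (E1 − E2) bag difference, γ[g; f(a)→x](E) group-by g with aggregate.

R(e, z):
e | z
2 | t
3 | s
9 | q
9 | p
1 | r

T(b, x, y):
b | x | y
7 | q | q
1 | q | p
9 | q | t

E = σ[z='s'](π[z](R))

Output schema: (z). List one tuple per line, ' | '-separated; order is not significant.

Stepwise |·|:
  R → 5
  π[z](R) → 5
  σ[z='s'](π[z](R)) → 1

== RESULT ==
z
s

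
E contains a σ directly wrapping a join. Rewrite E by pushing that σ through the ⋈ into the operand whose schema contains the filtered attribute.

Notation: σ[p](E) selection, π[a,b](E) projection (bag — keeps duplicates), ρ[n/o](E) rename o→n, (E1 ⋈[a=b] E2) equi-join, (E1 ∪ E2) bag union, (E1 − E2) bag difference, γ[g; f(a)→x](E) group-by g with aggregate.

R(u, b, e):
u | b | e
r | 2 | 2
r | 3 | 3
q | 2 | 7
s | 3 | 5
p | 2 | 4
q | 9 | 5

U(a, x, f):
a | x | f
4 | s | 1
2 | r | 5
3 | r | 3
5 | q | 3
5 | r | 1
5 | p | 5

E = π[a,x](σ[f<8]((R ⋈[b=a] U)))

σ filters on f, owned by the right side.
E' = π[a,x]((R ⋈[b=a] σ[f<8](U)))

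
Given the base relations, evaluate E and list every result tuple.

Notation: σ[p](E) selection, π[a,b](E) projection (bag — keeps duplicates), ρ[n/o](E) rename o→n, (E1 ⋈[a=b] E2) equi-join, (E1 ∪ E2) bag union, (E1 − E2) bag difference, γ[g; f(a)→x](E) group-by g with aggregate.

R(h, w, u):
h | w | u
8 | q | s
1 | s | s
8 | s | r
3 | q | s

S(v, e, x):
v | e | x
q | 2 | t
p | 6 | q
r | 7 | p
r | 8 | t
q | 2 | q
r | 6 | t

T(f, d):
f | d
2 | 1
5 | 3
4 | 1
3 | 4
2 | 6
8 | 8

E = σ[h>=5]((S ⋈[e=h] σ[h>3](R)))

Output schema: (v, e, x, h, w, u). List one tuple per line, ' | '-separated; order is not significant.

Row counts bottom-up:
  S → 6
  R → 4
  σ[h>3](R) → 2
  (S ⋈[e=h] σ[h>3](R)) → 2
  σ[h>=5]((S ⋈[e=h] σ[h>3](R))) → 2

== RESULT ==
v | e | x | h | w | u
r | 8 | t | 8 | q | s
r | 8 | t | 8 | s | r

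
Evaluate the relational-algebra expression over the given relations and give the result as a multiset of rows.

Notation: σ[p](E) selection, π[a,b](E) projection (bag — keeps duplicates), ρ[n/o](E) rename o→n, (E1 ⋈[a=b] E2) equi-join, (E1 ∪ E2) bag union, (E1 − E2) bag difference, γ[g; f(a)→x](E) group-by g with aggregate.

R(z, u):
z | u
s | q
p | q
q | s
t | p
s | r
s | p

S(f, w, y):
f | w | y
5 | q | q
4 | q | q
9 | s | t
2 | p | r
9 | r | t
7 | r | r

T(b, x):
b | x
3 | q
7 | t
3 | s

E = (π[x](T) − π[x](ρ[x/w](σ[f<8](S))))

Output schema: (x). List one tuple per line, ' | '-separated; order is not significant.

Row counts bottom-up:
  T → 3
  π[x](T) → 3
  S → 6
  σ[f<8](S) → 4
  ρ[x/w](σ[f<8](S)) → 4
  π[x](ρ[x/w](σ[f<8](S))) → 4
  (π[x](T) − π[x](ρ[x/w](σ[f<8](S)))) → 2

== RESULT ==
x
s
t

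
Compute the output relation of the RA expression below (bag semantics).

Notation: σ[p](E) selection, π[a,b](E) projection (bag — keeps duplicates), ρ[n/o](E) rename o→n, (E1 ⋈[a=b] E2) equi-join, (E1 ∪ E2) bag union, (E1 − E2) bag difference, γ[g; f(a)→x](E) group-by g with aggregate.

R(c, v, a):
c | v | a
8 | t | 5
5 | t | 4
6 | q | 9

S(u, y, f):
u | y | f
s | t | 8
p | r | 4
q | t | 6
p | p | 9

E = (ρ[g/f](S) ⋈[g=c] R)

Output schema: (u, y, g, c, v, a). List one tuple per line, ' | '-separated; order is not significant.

Subexpression sizes:
  S → 4
  ρ[g/f](S) → 4
  R → 3
  (ρ[g/f](S) ⋈[g=c] R) → 2

== RESULT ==
u | y | g | c | v | a
q | t | 6 | 6 | q | 9
s | t | 8 | 8 | t | 5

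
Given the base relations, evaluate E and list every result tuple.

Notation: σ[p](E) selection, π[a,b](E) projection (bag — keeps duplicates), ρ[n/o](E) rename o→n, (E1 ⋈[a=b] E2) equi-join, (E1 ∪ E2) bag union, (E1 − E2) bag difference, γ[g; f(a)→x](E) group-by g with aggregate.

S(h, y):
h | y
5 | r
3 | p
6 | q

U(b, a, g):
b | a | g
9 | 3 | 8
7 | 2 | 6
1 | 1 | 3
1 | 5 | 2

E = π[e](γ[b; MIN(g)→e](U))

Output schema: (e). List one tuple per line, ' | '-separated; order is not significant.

Per-node cardinality:
  U → 4
  γ[b; MIN(g)→e](U) → 3
  π[e](γ[b; MIN(g)→e](U)) → 3

== RESULT ==
e
2
6
8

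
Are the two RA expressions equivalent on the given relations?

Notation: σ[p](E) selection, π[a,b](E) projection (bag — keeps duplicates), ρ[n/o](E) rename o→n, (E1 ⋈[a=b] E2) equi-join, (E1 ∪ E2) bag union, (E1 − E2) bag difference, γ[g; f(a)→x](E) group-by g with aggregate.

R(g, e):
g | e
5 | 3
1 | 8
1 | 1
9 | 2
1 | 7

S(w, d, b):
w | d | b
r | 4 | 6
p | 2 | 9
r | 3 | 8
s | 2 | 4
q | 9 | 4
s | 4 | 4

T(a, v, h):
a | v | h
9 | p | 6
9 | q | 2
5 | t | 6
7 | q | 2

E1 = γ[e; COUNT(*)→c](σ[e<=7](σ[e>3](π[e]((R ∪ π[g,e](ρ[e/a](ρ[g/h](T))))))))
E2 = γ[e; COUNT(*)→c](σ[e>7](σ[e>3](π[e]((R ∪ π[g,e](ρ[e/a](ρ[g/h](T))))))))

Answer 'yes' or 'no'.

E1 subexpression sizes:
  R → 5
  T → 4
  ρ[g/h](T) → 4
  ρ[e/a](ρ[g/h](T)) → 4
  π[g,e](ρ[e/a](ρ[g/h](T))) → 4
  (R ∪ π[g,e](ρ[e/a](ρ[g/h](T)))) → 9
  π[e]((R ∪ π[g,e](ρ[e/a](ρ[g/h](T))))) → 9
  σ[e>3](π[e]((R ∪ π[g,e](ρ[e/a](ρ[g/h](T)))))) → 6
  σ[e<=7](σ[e>3](π[e]((R ∪ π[g,e](ρ[e/a](ρ[g/h](T))))))) → 3
  γ[e; COUNT(*)→c](σ[e<=7](σ[e>3](π[e]((R ∪ π[g,e](ρ[e/a](ρ[g/h](T)))))))) → 2
E2 subexpression sizes:
  R → 5
  T → 4
  ρ[g/h](T) → 4
  ρ[e/a](ρ[g/h](T)) → 4
  π[g,e](ρ[e/a](ρ[g/h](T))) → 4
  (R ∪ π[g,e](ρ[e/a](ρ[g/h](T)))) → 9
  π[e]((R ∪ π[g,e](ρ[e/a](ρ[g/h](T))))) → 9
  σ[e>3](π[e]((R ∪ π[g,e](ρ[e/a](ρ[g/h](T)))))) → 6
  σ[e>7](σ[e>3](π[e]((R ∪ π[g,e](ρ[e/a](ρ[g/h](T))))))) → 3
  γ[e; COUNT(*)→c](σ[e>7](σ[e>3](π[e]((R ∪ π[g,e](ρ[e/a](ρ[g/h](T)))))))) → 2

E1 result:
e | c
5 | 1
7 | 2
E2 result:
e | c
8 | 1
9 | 2
Witness: (9, 2) appears 0× in E1 but 1× in E2.

no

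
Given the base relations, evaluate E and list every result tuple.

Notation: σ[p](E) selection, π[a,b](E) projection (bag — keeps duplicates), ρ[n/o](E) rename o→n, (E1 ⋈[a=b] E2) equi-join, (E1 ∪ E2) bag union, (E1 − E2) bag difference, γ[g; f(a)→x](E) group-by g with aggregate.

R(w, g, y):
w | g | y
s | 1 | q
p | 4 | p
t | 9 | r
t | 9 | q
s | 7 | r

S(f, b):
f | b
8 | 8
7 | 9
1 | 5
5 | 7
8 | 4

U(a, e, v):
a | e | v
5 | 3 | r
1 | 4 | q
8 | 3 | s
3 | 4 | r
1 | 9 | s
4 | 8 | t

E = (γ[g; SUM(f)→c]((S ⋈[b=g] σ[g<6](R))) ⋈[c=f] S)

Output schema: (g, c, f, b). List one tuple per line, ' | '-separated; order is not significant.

Row counts bottom-up:
  S → 5
  R → 5
  σ[g<6](R) → 2
  (S ⋈[b=g] σ[g<6](R)) → 1
  γ[g; SUM(f)→c]((S ⋈[b=g] σ[g<6](R))) → 1
  S → 5
  (γ[g; SUM(f)→c]((S ⋈[b=g] σ[g<6](R))) ⋈[c=f] S) → 2

== RESULT ==
g | c | f | b
4 | 8 | 8 | 4
4 | 8 | 8 | 8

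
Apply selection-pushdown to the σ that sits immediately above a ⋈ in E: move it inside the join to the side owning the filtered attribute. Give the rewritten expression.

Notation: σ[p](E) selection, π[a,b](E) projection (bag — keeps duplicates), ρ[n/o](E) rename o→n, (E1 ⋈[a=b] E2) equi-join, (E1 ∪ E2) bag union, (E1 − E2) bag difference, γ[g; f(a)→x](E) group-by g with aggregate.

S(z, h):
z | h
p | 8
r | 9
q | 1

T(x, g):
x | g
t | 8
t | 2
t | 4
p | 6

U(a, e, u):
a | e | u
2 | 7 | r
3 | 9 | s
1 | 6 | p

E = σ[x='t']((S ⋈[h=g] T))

σ filters on x, owned by the right side.
E' = (S ⋈[h=g] σ[x='t'](T))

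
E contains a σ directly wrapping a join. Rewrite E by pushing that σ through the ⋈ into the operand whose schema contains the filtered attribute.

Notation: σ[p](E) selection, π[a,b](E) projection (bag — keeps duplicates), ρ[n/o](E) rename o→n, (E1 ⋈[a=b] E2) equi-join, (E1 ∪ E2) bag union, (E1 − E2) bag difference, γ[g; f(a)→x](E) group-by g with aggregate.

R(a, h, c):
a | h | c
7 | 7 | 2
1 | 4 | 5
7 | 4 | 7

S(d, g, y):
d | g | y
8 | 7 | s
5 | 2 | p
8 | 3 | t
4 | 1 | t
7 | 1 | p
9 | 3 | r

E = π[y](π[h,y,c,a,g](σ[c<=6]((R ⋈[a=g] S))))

σ filters on c, owned by the left side.
E' = π[y](π[h,y,c,a,g]((σ[c<=6](R) ⋈[a=g] S)))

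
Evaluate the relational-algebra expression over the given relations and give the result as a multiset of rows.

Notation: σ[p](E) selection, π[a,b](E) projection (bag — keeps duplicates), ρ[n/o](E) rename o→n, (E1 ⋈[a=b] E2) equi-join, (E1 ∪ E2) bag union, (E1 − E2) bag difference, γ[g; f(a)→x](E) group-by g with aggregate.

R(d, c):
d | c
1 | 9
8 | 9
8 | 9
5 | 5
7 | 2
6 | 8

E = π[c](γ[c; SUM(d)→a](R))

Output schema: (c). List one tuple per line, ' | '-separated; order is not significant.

Row counts bottom-up:
  R → 6
  γ[c; SUM(d)→a](R) → 4
  π[c](γ[c; SUM(d)→a](R)) → 4

== RESULT ==
c
2
5
8
9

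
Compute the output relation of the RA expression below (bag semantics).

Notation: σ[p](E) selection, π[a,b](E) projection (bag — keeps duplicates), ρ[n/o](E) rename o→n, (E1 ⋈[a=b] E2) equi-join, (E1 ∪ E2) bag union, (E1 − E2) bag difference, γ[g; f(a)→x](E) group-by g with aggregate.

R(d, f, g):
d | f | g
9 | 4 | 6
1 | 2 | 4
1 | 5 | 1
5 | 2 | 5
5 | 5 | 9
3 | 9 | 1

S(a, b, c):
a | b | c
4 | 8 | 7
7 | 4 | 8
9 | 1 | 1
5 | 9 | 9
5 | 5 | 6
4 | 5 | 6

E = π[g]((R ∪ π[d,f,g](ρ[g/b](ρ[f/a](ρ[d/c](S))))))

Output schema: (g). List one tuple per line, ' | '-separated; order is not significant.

Per-node cardinality:
  R → 6
  S → 6
  ρ[d/c](S) → 6
  ρ[f/a](ρ[d/c](S)) → 6
  ρ[g/b](ρ[f/a](ρ[d/c](S))) → 6
  π[d,f,g](ρ[g/b](ρ[f/a](ρ[d/c](S)))) → 6
  (R ∪ π[d,f,g](ρ[g/b](ρ[f/a](ρ[d/c](S))))) → 12
  π[g]((R ∪ π[d,f,g](ρ[g/b](ρ[f/a](ρ[d/c](S)))))) → 12

== RESULT ==
g
1
1
1
4
4
5
5
5
6
8
9
9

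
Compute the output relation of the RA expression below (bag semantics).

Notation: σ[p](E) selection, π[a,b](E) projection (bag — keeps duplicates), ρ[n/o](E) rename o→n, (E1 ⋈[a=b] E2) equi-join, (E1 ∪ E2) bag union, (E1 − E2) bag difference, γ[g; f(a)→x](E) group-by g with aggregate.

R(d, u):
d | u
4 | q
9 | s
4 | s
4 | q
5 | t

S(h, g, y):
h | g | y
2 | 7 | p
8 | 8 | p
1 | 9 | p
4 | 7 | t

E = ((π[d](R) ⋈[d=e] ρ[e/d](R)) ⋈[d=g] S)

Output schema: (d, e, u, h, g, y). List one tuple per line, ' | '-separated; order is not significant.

Stepwise |·|:
  R → 5
  π[d](R) → 5
  R → 5
  ρ[e/d](R) → 5
  (π[d](R) ⋈[d=e] ρ[e/d](R)) → 11
  S → 4
  ((π[d](R) ⋈[d=e] ρ[e/d](R)) ⋈[d=g] S) → 1

== RESULT ==
d | e | u | h | g | y
9 | 9 | s | 1 | 9 | p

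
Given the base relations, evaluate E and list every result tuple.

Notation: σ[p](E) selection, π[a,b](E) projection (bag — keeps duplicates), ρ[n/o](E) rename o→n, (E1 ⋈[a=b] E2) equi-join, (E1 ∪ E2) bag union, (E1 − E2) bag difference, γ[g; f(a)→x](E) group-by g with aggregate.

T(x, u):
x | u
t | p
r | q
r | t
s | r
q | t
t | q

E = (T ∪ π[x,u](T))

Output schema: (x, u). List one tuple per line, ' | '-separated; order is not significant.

Subexpression sizes:
  T → 6
  T → 6
  π[x,u](T) → 6
  (T ∪ π[x,u](T)) → 12

== RESULT ==
x | u
q | t
q | t
r | q
r | q
r | t
r | t
s | r
s | r
t | p
t | p
t | q
t | q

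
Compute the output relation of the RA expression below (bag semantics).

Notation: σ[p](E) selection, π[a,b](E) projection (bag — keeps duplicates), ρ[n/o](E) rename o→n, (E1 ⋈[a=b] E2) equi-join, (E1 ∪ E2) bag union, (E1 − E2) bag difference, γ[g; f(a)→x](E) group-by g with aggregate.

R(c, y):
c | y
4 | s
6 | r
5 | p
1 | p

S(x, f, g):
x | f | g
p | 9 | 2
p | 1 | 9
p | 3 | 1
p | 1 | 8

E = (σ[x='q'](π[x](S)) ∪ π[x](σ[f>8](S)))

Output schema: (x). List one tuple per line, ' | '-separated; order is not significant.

Subexpression sizes:
  S → 4
  π[x](S) → 4
  σ[x='q'](π[x](S)) → 0
  S → 4
  σ[f>8](S) → 1
  π[x](σ[f>8](S)) → 1
  (σ[x='q'](π[x](S)) ∪ π[x](σ[f>8](S))) → 1

== RESULT ==
x
p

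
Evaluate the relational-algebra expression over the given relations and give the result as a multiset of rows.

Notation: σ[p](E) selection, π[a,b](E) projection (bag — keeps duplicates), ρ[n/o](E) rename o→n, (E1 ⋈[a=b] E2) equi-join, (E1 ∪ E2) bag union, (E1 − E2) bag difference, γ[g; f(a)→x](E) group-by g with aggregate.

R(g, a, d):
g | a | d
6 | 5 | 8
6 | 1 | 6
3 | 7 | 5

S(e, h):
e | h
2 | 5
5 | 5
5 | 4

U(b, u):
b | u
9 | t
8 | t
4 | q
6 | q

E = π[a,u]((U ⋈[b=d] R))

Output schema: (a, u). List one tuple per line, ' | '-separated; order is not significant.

Row counts bottom-up:
  U → 4
  R → 3
  (U ⋈[b=d] R) → 2
  π[a,u]((U ⋈[b=d] R)) → 2

== RESULT ==
a | u
1 | q
5 | t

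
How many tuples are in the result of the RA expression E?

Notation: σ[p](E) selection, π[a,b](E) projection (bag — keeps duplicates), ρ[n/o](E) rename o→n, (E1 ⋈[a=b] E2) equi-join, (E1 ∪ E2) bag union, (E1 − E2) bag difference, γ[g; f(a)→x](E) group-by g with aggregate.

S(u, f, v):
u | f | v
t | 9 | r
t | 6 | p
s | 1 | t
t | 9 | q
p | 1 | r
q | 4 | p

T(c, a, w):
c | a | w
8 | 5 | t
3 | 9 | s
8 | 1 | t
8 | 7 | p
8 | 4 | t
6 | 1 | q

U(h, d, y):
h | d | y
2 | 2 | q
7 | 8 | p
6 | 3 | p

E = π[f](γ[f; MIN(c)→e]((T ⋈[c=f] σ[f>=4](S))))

Subexpression sizes:
  T → 6
  S → 6
  σ[f>=4](S) → 4
  (T ⋈[c=f] σ[f>=4](S)) → 1
  γ[f; MIN(c)→e]((T ⋈[c=f] σ[f>=4](S))) → 1
  π[f](γ[f; MIN(c)→e]((T ⋈[c=f] σ[f>=4](S)))) → 1

|E| = 1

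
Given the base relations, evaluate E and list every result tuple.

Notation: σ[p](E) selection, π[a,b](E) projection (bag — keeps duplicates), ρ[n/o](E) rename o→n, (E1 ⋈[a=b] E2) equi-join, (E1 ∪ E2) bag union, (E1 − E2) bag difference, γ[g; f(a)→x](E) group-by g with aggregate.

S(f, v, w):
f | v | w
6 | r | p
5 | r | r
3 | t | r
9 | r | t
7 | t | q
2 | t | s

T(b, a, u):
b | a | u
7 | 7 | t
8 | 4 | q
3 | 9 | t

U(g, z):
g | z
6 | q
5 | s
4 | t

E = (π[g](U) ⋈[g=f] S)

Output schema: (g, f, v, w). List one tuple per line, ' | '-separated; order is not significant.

Subexpression sizes:
  U → 3
  π[g](U) → 3
  S → 6
  (π[g](U) ⋈[g=f] S) → 2

== RESULT ==
g | f | v | w
5 | 5 | r | r
6 | 6 | r | p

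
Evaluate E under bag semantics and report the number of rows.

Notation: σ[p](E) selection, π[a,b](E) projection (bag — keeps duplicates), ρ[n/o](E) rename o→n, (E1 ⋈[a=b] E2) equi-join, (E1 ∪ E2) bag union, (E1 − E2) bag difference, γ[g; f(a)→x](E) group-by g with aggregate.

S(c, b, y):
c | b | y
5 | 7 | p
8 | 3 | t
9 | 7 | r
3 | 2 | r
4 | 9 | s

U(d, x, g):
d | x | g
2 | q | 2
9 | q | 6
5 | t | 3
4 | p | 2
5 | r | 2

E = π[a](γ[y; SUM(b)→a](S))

Per-node cardinality:
  S → 5
  γ[y; SUM(b)→a](S) → 4
  π[a](γ[y; SUM(b)→a](S)) → 4

|E| = 4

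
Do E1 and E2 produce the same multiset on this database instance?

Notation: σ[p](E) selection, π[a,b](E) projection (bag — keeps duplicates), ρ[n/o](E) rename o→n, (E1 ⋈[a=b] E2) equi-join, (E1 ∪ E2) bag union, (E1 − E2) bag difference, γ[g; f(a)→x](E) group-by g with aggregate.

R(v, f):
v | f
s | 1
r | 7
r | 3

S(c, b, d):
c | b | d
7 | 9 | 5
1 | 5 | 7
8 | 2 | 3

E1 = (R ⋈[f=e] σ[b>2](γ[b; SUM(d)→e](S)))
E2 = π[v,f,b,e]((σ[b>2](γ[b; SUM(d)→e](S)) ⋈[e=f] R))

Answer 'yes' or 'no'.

E1 per-node cardinality:
  R → 3
  S → 3
  γ[b; SUM(d)→e](S) → 3
  σ[b>2](γ[b; SUM(d)→e](S)) → 2
  (R ⋈[f=e] σ[b>2](γ[b; SUM(d)→e](S))) → 1
E2 per-node cardinality:
  S → 3
  γ[b; SUM(d)→e](S) → 3
  σ[b>2](γ[b; SUM(d)→e](S)) → 2
  R → 3
  (σ[b>2](γ[b; SUM(d)→e](S)) ⋈[e=f] R) → 1
  π[v,f,b,e]((σ[b>2](γ[b; SUM(d)→e](S)) ⋈[e=f] R)) → 1

E1 and E2 produce the same multiset:
v | f | b | e
r | 7 | 5 | 7

yes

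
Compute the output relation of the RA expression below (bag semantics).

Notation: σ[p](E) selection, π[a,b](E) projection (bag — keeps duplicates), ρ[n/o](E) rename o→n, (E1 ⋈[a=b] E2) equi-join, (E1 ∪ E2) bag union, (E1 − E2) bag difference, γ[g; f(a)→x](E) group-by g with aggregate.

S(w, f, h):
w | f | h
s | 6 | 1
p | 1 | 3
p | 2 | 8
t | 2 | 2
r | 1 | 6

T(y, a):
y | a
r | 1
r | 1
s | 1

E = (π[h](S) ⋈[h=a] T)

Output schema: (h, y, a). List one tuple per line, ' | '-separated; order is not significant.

Subexpression sizes:
  S → 5
  π[h](S) → 5
  T → 3
  (π[h](S) ⋈[h=a] T) → 3

== RESULT ==
h | y | a
1 | r | 1
1 | r | 1
1 | s | 1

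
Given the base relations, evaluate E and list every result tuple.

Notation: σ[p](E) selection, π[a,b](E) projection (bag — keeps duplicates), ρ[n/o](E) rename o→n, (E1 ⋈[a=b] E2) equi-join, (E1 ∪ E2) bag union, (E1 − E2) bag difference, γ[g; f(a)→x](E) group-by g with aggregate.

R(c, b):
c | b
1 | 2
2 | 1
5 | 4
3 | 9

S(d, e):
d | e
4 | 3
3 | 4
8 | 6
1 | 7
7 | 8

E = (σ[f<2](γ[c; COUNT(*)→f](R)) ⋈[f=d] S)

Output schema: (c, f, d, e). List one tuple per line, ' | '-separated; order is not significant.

Per-node cardinality:
  R → 4
  γ[c; COUNT(*)→f](R) → 4
  σ[f<2](γ[c; COUNT(*)→f](R)) → 4
  S → 5
  (σ[f<2](γ[c; COUNT(*)→f](R)) ⋈[f=d] S) → 4

== RESULT ==
c | f | d | e
1 | 1 | 1 | 7
2 | 1 | 1 | 7
3 | 1 | 1 | 7
5 | 1 | 1 | 7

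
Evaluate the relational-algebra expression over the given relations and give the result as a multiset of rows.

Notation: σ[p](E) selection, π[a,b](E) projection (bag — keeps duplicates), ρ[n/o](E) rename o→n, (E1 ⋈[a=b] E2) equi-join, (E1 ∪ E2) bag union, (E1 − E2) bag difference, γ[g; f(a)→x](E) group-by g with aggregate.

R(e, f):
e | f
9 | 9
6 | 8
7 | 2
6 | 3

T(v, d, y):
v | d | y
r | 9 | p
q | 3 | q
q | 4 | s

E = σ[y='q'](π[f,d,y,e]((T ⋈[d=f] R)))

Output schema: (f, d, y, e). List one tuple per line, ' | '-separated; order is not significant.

Subexpression sizes:
  T → 3
  R → 4
  (T ⋈[d=f] R) → 2
  π[f,d,y,e]((T ⋈[d=f] R)) → 2
  σ[y='q'](π[f,d,y,e]((T ⋈[d=f] R))) → 1

== RESULT ==
f | d | y | e
3 | 3 | q | 6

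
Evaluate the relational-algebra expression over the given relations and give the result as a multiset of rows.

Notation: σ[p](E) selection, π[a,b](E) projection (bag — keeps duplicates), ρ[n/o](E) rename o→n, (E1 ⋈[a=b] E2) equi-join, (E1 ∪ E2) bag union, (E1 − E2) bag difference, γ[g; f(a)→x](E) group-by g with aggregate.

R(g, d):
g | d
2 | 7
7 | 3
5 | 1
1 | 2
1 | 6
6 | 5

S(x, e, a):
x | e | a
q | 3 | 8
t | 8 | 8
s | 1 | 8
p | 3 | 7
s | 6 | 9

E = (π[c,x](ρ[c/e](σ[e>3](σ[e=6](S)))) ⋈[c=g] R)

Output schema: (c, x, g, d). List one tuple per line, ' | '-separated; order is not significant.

Per-node cardinality:
  S → 5
  σ[e=6](S) → 1
  σ[e>3](σ[e=6](S)) → 1
  ρ[c/e](σ[e>3](σ[e=6](S))) → 1
  π[c,x](ρ[c/e](σ[e>3](σ[e=6](S)))) → 1
  R → 6
  (π[c,x](ρ[c/e](σ[e>3](σ[e=6](S)))) ⋈[c=g] R) → 1

== RESULT ==
c | x | g | d
6 | s | 6 | 5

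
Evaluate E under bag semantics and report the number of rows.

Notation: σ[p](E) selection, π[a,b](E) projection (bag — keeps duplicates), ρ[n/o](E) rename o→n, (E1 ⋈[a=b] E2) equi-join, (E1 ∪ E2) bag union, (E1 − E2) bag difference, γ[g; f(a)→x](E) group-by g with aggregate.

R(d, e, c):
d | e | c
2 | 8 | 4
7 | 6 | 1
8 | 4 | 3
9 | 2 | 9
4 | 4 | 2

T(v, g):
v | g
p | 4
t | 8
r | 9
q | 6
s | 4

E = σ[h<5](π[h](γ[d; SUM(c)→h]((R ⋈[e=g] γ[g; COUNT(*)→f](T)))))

Subexpression sizes:
  R → 5
  T → 5
  γ[g; COUNT(*)→f](T) → 4
  (R ⋈[e=g] γ[g; COUNT(*)→f](T)) → 4
  γ[d; SUM(c)→h]((R ⋈[e=g] γ[g; COUNT(*)→f](T))) → 4
  π[h](γ[d; SUM(c)→h]((R ⋈[e=g] γ[g; COUNT(*)→f](T)))) → 4
  σ[h<5](π[h](γ[d; SUM(c)→h]((R ⋈[e=g] γ[g; COUNT(*)→f](T))))) → 4

|E| = 4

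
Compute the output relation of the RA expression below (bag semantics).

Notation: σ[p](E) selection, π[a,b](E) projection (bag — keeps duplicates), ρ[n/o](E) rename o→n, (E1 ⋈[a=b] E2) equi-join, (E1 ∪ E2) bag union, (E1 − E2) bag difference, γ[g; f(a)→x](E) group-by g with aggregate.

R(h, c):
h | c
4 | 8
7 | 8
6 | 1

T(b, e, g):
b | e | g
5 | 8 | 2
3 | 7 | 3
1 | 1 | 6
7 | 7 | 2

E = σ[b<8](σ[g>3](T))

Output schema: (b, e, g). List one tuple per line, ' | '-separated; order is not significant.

Subexpression sizes:
  T → 4
  σ[g>3](T) → 1
  σ[b<8](σ[g>3](T)) → 1

== RESULT ==
b | e | g
1 | 1 | 6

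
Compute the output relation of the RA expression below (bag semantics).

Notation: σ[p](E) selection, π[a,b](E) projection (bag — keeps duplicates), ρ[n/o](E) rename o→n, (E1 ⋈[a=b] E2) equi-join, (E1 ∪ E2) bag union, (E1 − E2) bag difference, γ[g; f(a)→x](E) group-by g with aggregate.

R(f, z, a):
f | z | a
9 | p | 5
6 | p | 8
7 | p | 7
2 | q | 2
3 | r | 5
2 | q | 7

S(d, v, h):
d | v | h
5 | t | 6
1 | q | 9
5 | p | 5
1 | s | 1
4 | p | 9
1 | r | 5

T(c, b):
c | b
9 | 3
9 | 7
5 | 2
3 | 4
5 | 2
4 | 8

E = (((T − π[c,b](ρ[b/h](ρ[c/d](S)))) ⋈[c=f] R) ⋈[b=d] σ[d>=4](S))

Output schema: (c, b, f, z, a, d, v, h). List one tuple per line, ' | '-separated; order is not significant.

Per-node cardinality:
  T → 6
  S → 6
  ρ[c/d](S) → 6
  ρ[b/h](ρ[c/d](S)) → 6
  π[c,b](ρ[b/h](ρ[c/d](S))) → 6
  (T − π[c,b](ρ[b/h](ρ[c/d](S)))) → 6
  R → 6
  ((T − π[c,b](ρ[b/h](ρ[c/d](S)))) ⋈[c=f] R) → 3
  S → 6
  σ[d>=4](S) → 3
  (((T − π[c,b](ρ[b/h](ρ[c/d](S)))) ⋈[c=f] R) ⋈[b=d] σ[d>=4](S)) → 1

== RESULT ==
c | b | f | z | a | d | v | h
3 | 4 | 3 | r | 5 | 4 | p | 9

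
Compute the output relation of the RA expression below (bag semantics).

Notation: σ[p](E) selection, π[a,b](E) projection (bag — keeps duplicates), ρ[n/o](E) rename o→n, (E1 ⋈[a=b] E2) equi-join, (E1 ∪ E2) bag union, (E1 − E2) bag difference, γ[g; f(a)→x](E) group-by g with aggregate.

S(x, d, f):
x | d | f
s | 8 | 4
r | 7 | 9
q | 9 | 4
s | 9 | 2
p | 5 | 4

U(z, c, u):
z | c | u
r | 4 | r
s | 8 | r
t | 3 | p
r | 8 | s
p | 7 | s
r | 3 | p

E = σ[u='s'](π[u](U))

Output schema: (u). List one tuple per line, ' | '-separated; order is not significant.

Per-node cardinality:
  U → 6
  π[u](U) → 6
  σ[u='s'](π[u](U)) → 2

== RESULT ==
u
s
s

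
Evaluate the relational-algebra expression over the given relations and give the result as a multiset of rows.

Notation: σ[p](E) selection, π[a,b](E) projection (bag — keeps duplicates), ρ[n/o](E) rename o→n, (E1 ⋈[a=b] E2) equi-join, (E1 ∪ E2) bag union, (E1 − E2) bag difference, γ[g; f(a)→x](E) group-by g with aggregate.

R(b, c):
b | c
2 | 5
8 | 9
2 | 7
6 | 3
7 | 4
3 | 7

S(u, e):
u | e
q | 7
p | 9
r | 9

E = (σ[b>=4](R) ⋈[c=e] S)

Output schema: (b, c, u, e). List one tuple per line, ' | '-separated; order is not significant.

Row counts bottom-up:
  R → 6
  σ[b>=4](R) → 3
  S → 3
  (σ[b>=4](R) ⋈[c=e] S) → 2

== RESULT ==
b | c | u | e
8 | 9 | p | 9
8 | 9 | r | 9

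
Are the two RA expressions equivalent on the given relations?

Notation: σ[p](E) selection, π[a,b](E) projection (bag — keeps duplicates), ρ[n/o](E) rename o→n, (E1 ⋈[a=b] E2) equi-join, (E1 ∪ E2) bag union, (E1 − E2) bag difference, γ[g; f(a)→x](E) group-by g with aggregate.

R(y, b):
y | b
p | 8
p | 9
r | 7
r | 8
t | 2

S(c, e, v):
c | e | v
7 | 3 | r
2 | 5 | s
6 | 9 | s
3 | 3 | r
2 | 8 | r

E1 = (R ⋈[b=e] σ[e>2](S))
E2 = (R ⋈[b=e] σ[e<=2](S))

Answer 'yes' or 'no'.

E1 subexpression sizes:
  R → 5
  S → 5
  σ[e>2](S) → 5
  (R ⋈[b=e] σ[e>2](S)) → 3
E2 subexpression sizes:
  R → 5
  S → 5
  σ[e<=2](S) → 0
  (R ⋈[b=e] σ[e<=2](S)) → 0

E1 result:
y | b | c | e | v
p | 8 | 2 | 8 | r
p | 9 | 6 | 9 | s
r | 8 | 2 | 8 | r
E2 result:
y | b | c | e | v
(0 rows)
Witness: ('p', 9, 6, 9, 's') appears 1× in E1 but 0× in E2.

no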